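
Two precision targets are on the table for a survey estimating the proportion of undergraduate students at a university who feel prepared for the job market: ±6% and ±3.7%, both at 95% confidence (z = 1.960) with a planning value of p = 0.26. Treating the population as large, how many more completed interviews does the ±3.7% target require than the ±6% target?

334

At ±6%: n = 1.960² × 0.1924 / 0.060² ≈ 205.31 → 206.
At ±3.7%: n = 1.960² × 0.1924 / 0.037² ≈ 539.90 → 540.
Additional respondents: 540 − 206 = 334.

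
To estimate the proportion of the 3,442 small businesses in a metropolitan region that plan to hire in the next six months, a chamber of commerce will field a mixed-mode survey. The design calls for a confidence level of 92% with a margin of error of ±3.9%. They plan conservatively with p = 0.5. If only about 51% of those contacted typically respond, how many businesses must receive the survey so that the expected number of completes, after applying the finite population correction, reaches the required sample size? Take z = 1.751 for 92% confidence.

863

Completed interviews needed (unadjusted): n₀ = 1.751² × 0.2500 / 0.039² ≈ 503.94 → 504.
FPC for N = 3,442: n = 504 / (1 + 503/3442) = 504 / 1.1461 ≈ 439.74 → 440.
At a 51% response rate, contacts needed = 440 / 0.51 ≈ 862.75 → 863.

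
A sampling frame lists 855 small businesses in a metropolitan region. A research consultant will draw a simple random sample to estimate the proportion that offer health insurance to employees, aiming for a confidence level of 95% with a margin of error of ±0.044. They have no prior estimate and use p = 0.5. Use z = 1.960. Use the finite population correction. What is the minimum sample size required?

315

Unadjusted: n₀ = 1.960² × 0.50 × 0.50 / 0.044² ≈ 496.07, so n₀ = 497.
Finite population correction with N = 855: n = n₀ / (1 + (n₀−1)/N) = 497 / (1 + 496/855) = 497 / 1.5801 ≈ 314.53.
Rounding up, n = 315.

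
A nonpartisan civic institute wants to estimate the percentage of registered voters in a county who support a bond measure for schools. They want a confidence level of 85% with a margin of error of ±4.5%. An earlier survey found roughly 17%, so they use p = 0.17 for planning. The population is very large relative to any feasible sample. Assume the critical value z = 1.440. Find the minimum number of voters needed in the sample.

With p = 0.17, p(1−p) = 0.1411.
n = z²·p(1−p)/E² = 1.440² × 0.1411 / 0.045² = 2.0736 × 0.1411 / 0.002025 ≈ 144.49.
Rounding up gives n = 145.

145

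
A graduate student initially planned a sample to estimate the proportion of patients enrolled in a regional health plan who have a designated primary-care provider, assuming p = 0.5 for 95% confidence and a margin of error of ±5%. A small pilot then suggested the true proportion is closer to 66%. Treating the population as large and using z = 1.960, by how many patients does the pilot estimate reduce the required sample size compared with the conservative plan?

Conservative (p = 0.5): n = 1.960² × 0.25 / 0.050² ≈ 384.16 → 385.
Using p = 0.66: p(1−p) = 0.2244, so n = 1.960² × 0.2244 / 0.050² ≈ 344.82 → 345.
Reduction: 385 − 345 = 40.

40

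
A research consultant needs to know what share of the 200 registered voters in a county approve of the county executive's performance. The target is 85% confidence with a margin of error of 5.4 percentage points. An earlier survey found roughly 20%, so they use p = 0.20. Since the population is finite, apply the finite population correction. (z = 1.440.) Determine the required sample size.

Unadjusted: n₀ = 1.440² × 0.20 × 0.80 / 0.054² ≈ 113.78, so n₀ = 114.
Finite population correction with N = 200: n = n₀ / (1 + (n₀−1)/N) = 114 / (1 + 113/200) = 114 / 1.5650 ≈ 72.84.
Rounding up, n = 73.

73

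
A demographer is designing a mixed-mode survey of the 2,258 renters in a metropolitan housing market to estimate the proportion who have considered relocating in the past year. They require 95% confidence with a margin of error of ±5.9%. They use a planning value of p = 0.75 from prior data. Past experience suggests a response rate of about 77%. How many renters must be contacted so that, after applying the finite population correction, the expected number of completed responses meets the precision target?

247

For 95% confidence, z = 1.960.
Completed interviews needed (unadjusted): n₀ = 1.960² × 0.1875 / 0.059² ≈ 206.92 → 207.
FPC for N = 2,258: n = 207 / (1 + 206/2258) = 207 / 1.0912 ≈ 189.69 → 190.
At a 77% response rate, contacts needed = 190 / 0.77 ≈ 246.75 → 247.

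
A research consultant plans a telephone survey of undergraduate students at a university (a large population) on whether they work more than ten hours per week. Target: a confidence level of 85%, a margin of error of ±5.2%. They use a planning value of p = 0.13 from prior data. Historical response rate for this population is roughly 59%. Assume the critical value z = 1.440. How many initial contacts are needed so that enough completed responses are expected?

Completed interviews needed: n₀ = 1.440² × 0.1131 / 0.052² ≈ 86.73 → 87.
At a 59% response rate, contacts needed = 87 / 0.59 ≈ 147.46 → 148.

148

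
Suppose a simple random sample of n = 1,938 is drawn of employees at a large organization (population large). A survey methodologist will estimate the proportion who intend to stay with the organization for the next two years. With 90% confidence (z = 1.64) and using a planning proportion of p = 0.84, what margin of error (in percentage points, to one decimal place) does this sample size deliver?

SE(p̂) = √[p(1−p)/n] = √[0.1344/1938] = 0.00833.
E = z × SE = 1.64 × 0.00833 = 0.01366, or 1.4 percentage points.

1.4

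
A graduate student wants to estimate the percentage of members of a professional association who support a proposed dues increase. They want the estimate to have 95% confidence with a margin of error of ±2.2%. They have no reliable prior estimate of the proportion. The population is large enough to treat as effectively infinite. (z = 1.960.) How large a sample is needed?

With no prior estimate, use p = 0.5, giving p(1−p) = 0.25.
n = z²·p(1−p)/E² = 1.960² × 0.2500 / 0.022² = 3.8416 × 0.2500 / 0.000484 ≈ 1984.30.
Rounding up gives n = 1985.

1985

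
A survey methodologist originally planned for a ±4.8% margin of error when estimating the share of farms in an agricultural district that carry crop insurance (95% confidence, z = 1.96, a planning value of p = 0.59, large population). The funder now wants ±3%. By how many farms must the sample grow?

629

At ±4.8%: n = 1.96² × 0.2419 / 0.048² ≈ 403.33 → 404.
At ±3%: n = 1.96² × 0.2419 / 0.030² ≈ 1032.54 → 1033.
Additional respondents: 1033 − 404 = 629.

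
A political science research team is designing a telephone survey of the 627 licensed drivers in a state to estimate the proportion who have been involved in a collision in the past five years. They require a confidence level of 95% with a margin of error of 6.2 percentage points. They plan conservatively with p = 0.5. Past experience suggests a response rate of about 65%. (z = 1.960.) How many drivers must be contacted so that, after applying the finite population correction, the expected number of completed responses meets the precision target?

Completed interviews needed (unadjusted): n₀ = 1.960² × 0.2500 / 0.062² ≈ 249.84 → 250.
FPC for N = 627: n = 250 / (1 + 249/627) = 250 / 1.3971 ≈ 178.94 → 179.
At a 65% response rate, contacts needed = 179 / 0.65 ≈ 275.38 → 276.

276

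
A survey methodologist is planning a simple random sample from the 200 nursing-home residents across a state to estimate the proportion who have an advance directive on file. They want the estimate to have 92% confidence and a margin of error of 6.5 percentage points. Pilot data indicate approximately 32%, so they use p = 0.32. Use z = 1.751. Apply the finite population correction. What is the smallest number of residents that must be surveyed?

89

Unadjusted: n₀ = 1.751² × 0.32 × 0.68 / 0.065² ≈ 157.91, so n₀ = 158.
Finite population correction with N = 200: n = n₀ / (1 + (n₀−1)/N) = 158 / (1 + 157/200) = 158 / 1.7850 ≈ 88.52.
Rounding up, n = 89.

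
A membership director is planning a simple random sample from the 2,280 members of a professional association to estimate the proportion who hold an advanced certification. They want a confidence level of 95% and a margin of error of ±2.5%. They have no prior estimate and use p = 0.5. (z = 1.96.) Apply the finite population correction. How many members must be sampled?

Unadjusted: n₀ = 1.96² × 0.50 × 0.50 / 0.025² ≈ 1536.64, so n₀ = 1537.
Finite population correction with N = 2,280: n = n₀ / (1 + (n₀−1)/N) = 1537 / (1 + 1536/2280) = 1537 / 1.6737 ≈ 918.33.
Rounding up, n = 919.

919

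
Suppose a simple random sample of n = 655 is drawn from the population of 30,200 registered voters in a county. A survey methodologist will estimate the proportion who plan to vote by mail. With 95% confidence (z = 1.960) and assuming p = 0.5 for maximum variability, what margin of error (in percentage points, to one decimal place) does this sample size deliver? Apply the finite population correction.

3.8

Finite-population factor: (N−n)/(N−1) = (30200−655)/(30200−1) = 0.9783.
SE(p̂) = √[p(1−p)/n · (N−n)/(N−1)] = √[0.2500/655 × 0.9783] = 0.01932.
E = z × SE = 1.960 × 0.01932 = 0.03787 ≈ 3.8 percentage points.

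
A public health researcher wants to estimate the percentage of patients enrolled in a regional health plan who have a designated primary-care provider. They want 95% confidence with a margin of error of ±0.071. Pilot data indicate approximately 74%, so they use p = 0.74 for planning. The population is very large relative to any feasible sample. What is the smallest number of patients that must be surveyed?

147

For 95% confidence, z = 1.960.
With p = 0.74, p(1−p) = 0.1924.
n = z²·p(1−p)/E² = 1.960² × 0.1924 / 0.071² = 3.8416 × 0.1924 / 0.005041 ≈ 146.62.
Rounding up gives n = 147.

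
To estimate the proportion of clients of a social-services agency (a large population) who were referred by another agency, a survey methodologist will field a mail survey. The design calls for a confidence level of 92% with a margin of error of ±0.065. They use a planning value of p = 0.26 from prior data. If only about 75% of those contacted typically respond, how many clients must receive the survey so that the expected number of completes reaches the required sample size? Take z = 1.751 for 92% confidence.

Completed interviews needed: n₀ = 1.751² × 0.1924 / 0.065² ≈ 139.62 → 140.
At a 75% response rate, contacts needed = 140 / 0.75 ≈ 186.67 → 187.

187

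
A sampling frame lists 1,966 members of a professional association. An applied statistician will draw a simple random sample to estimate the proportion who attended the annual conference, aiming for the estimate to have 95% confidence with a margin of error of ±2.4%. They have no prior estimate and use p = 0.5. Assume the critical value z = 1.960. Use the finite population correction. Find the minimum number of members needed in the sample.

Unadjusted: n₀ = 1.960² × 0.50 × 0.50 / 0.024² ≈ 1667.36, so n₀ = 1668.
Finite population correction with N = 1,966: n = n₀ / (1 + (n₀−1)/N) = 1668 / (1 + 1667/1966) = 1668 / 1.8479 ≈ 902.64.
Rounding up, n = 903.

903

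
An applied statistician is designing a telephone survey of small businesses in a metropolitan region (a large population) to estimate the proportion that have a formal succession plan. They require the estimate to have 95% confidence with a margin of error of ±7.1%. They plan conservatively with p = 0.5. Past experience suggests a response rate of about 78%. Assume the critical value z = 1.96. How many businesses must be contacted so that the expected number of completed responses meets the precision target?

245

Completed interviews needed: n₀ = 1.96² × 0.2500 / 0.071² ≈ 190.52 → 191.
At a 78% response rate, contacts needed = 191 / 0.78 ≈ 244.87 → 245.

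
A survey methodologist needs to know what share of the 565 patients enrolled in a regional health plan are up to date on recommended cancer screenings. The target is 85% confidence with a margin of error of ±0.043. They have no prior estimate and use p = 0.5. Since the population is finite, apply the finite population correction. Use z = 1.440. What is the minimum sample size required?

Unadjusted: n₀ = 1.440² × 0.50 × 0.50 / 0.043² ≈ 280.37, so n₀ = 281.
Finite population correction with N = 565: n = n₀ / (1 + (n₀−1)/N) = 281 / (1 + 280/565) = 281 / 1.4956 ≈ 187.89.
Rounding up, n = 188.

188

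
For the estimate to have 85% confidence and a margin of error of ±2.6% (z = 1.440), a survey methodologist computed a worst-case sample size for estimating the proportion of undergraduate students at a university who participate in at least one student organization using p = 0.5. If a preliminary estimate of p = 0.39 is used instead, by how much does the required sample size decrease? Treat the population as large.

Conservative (p = 0.5): n = 1.440² × 0.25 / 0.026² ≈ 766.86 → 767.
Using p = 0.39: p(1−p) = 0.2379, so n = 1.440² × 0.2379 / 0.026² ≈ 729.75 → 730.
Reduction: 767 − 730 = 37.

37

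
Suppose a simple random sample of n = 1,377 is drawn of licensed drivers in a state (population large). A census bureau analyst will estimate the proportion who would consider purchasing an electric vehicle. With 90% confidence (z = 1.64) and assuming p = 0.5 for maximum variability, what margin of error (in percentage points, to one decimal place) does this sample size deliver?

SE(p̂) = √[p(1−p)/n] = √[0.2500/1377] = 0.01347.
E = z × SE = 1.64 × 0.01347 = 0.02210, or 2.2 percentage points.

2.2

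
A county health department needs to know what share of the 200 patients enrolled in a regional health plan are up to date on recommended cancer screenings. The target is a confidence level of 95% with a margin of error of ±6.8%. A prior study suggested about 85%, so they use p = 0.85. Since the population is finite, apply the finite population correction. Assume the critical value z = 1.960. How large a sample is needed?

Unadjusted: n₀ = 1.960² × 0.85 × 0.15 / 0.068² ≈ 105.93, so n₀ = 106.
Finite population correction with N = 200: n = n₀ / (1 + (n₀−1)/N) = 106 / (1 + 105/200) = 106 / 1.5250 ≈ 69.51.
Rounding up, n = 70.

70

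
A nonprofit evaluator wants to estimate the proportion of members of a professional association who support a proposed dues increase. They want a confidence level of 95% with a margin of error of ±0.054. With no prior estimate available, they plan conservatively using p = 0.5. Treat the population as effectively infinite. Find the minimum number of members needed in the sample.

For 95% confidence, z = 1.960.
With p = 0.5, p(1−p) = 0.25.
n = z²·p(1−p)/E² = 1.960² × 0.2500 / 0.054² = 3.8416 × 0.2500 / 0.002916 ≈ 329.36.
Rounding up gives n = 330.

330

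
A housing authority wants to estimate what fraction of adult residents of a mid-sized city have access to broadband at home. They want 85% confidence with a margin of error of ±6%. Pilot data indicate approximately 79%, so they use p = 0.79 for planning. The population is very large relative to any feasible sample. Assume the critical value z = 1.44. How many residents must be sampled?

With p = 0.79, p(1−p) = 0.1659.
n = z²·p(1−p)/E² = 1.44² × 0.1659 / 0.060² = 2.0736 × 0.1659 / 0.003600 ≈ 95.56.
Rounding up gives n = 96.

96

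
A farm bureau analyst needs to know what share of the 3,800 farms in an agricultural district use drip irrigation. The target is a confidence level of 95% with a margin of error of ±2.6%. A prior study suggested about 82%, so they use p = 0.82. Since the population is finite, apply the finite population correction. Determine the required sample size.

For 95% confidence, z = 1.960.
Unadjusted: n₀ = 1.960² × 0.82 × 0.18 / 0.026² ≈ 838.79, so n₀ = 839.
Finite population correction with N = 3,800: n = n₀ / (1 + (n₀−1)/N) = 839 / (1 + 838/3800) = 839 / 1.2205 ≈ 687.41.
Rounding up, n = 688.

688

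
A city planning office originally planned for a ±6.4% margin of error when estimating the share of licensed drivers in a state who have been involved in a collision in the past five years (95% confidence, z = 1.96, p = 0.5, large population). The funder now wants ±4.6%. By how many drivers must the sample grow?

At ±6.4%: n = 1.96² × 0.2500 / 0.064² ≈ 234.47 → 235.
At ±4.6%: n = 1.96² × 0.2500 / 0.046² ≈ 453.88 → 454.
Additional respondents: 454 − 235 = 219.

219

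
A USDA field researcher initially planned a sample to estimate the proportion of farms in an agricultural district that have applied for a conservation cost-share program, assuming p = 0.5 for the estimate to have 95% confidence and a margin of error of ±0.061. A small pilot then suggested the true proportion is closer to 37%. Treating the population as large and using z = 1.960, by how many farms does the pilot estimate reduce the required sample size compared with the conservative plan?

18

Conservative (p = 0.5): n = 1.960² × 0.25 / 0.061² ≈ 258.10 → 259.
Using p = 0.37: p(1−p) = 0.2331, so n = 1.960² × 0.2331 / 0.061² ≈ 240.65 → 241.
Reduction: 259 − 241 = 18.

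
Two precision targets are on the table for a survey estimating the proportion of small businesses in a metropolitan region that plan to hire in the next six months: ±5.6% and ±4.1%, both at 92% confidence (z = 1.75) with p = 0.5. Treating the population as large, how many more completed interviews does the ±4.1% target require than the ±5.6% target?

211

At ±5.6%: n = 1.75² × 0.2500 / 0.056² ≈ 244.14 → 245.
At ±4.1%: n = 1.75² × 0.2500 / 0.041² ≈ 455.46 → 456.
Additional respondents: 456 − 245 = 211.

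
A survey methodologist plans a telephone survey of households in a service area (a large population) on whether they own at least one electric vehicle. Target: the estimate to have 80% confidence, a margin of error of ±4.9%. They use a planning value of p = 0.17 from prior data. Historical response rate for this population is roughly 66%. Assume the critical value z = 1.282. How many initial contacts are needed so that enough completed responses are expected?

Completed interviews needed: n₀ = 1.282² × 0.1411 / 0.049² ≈ 96.59 → 97.
At a 66% response rate, contacts needed = 97 / 0.66 ≈ 146.97 → 147.

147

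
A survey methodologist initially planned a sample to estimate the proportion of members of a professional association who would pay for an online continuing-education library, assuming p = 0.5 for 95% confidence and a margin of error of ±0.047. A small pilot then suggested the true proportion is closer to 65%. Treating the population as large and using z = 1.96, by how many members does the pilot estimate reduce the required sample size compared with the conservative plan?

39

Conservative (p = 0.5): n = 1.96² × 0.25 / 0.047² ≈ 434.77 → 435.
Using p = 0.65: p(1−p) = 0.2275, so n = 1.96² × 0.2275 / 0.047² ≈ 395.64 → 396.
Reduction: 435 − 396 = 39.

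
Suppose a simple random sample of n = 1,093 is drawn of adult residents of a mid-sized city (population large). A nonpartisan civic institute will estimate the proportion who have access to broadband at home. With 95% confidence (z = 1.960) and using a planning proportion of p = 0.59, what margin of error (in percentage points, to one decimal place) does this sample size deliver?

SE(p̂) = √[p(1−p)/n] = √[0.2419/1093] = 0.01488.
E = z × SE = 1.960 × 0.01488 = 0.02916, or 2.9 percentage points.

2.9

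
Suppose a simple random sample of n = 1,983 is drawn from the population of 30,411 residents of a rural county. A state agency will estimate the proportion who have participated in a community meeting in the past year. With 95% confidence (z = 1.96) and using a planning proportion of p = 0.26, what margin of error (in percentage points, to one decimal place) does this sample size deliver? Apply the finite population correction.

1.9

Finite-population factor: (N−n)/(N−1) = (30411−1983)/(30411−1) = 0.9348.
SE(p̂) = √[p(1−p)/n · (N−n)/(N−1)] = √[0.1924/1983 × 0.9348] = 0.00952.
E = z × SE = 1.96 × 0.00952 = 0.01867 ≈ 1.9 percentage points.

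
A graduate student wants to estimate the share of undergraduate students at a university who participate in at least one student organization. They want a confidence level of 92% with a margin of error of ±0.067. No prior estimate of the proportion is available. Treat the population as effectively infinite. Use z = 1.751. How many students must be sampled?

171

With no prior estimate, use p = 0.5, giving p(1−p) = 0.25.
n = z²·p(1−p)/E² = 1.751² × 0.2500 / 0.067² = 3.0660 × 0.2500 / 0.004489 ≈ 170.75.
Rounding up gives n = 171.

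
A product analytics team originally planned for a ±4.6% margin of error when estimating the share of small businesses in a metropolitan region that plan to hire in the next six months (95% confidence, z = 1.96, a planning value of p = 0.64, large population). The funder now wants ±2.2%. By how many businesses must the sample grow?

1410

At ±4.6%: n = 1.96² × 0.2304 / 0.046² ≈ 418.29 → 419.
At ±2.2%: n = 1.96² × 0.2304 / 0.022² ≈ 1828.73 → 1829.
Additional respondents: 1829 − 419 = 1410.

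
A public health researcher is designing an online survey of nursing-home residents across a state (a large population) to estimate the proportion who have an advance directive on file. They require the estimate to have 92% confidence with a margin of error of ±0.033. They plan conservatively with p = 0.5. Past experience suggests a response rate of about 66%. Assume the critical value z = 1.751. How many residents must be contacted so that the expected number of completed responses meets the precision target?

1067

Completed interviews needed: n₀ = 1.751² × 0.2500 / 0.033² ≈ 703.86 → 704.
At a 66% response rate, contacts needed = 704 / 0.66 ≈ 1066.67 → 1067.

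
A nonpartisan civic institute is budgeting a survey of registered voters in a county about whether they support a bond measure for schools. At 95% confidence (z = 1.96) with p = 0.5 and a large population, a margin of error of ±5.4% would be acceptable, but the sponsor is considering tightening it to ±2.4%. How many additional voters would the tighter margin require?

1338

At ±5.4%: n = 1.96² × 0.2500 / 0.054² ≈ 329.36 → 330.
At ±2.4%: n = 1.96² × 0.2500 / 0.024² ≈ 1667.36 → 1668.
Additional respondents: 1668 − 330 = 1338.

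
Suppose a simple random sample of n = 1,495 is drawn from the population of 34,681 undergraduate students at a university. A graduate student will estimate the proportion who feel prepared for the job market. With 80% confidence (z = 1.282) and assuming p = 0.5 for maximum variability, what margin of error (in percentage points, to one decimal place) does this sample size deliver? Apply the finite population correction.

Finite-population factor: (N−n)/(N−1) = (34681−1495)/(34681−1) = 0.9569.
SE(p̂) = √[p(1−p)/n · (N−n)/(N−1)] = √[0.2500/1495 × 0.9569] = 0.01265.
E = z × SE = 1.282 × 0.01265 = 0.01622 ≈ 1.6 percentage points.

1.6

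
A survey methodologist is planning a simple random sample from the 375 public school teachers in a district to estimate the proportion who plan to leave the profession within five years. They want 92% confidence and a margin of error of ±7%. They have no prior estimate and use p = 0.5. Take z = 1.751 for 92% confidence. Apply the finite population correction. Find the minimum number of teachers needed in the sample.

111

Unadjusted: n₀ = 1.751² × 0.50 × 0.50 / 0.070² ≈ 156.43, so n₀ = 157.
Finite population correction with N = 375: n = n₀ / (1 + (n₀−1)/N) = 157 / (1 + 156/375) = 157 / 1.4160 ≈ 110.88.
Rounding up, n = 111.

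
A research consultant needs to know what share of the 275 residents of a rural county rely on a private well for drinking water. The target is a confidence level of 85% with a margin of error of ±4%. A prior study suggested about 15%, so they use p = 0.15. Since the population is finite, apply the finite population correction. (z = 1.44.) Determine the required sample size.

104

Unadjusted: n₀ = 1.44² × 0.15 × 0.85 / 0.040² ≈ 165.24, so n₀ = 166.
Finite population correction with N = 275: n = n₀ / (1 + (n₀−1)/N) = 166 / (1 + 165/275) = 166 / 1.6000 ≈ 103.75.
Rounding up, n = 104.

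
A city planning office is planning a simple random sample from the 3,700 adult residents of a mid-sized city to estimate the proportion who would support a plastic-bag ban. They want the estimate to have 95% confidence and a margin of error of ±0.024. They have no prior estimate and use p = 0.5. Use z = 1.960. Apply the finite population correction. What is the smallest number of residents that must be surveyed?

Unadjusted: n₀ = 1.960² × 0.50 × 0.50 / 0.024² ≈ 1667.36, so n₀ = 1668.
Finite population correction with N = 3,700: n = n₀ / (1 + (n₀−1)/N) = 1668 / (1 + 1667/3700) = 1668 / 1.4505 ≈ 1149.92.
Rounding up, n = 1150.

1150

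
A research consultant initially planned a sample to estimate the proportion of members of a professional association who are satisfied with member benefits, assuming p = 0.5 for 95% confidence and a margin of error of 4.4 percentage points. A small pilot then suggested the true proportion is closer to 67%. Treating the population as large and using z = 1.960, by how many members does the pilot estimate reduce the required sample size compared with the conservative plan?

58

Conservative (p = 0.5): n = 1.960² × 0.25 / 0.044² ≈ 496.07 → 497.
Using p = 0.67: p(1−p) = 0.2211, so n = 1.960² × 0.2211 / 0.044² ≈ 438.73 → 439.
Reduction: 497 − 439 = 58.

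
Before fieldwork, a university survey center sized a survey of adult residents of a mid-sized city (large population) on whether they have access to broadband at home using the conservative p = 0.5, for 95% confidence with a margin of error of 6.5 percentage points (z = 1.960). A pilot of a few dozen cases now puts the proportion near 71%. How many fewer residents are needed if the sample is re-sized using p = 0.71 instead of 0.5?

Conservative (p = 0.5): n = 1.960² × 0.25 / 0.065² ≈ 227.31 → 228.
Using p = 0.71: p(1−p) = 0.2059, so n = 1.960² × 0.2059 / 0.065² ≈ 187.22 → 188.
Reduction: 228 − 188 = 40.

40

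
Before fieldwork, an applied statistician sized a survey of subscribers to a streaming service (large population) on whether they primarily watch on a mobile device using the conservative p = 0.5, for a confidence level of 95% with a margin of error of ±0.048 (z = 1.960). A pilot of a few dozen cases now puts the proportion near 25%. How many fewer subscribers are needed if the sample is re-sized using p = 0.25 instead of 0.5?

104

Conservative (p = 0.5): n = 1.960² × 0.25 / 0.048² ≈ 416.84 → 417.
Using p = 0.25: p(1−p) = 0.1875, so n = 1.960² × 0.1875 / 0.048² ≈ 312.63 → 313.
Reduction: 417 − 313 = 104.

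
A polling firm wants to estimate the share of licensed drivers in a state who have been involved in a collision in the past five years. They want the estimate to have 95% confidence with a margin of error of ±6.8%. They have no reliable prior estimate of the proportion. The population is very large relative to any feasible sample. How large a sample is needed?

208

For 95% confidence, z = 1.96.
With no prior estimate, use p = 0.5, giving p(1−p) = 0.25.
n = z²·p(1−p)/E² = 1.96² × 0.2500 / 0.068² = 3.8416 × 0.2500 / 0.004624 ≈ 207.70.
Rounding up gives n = 208.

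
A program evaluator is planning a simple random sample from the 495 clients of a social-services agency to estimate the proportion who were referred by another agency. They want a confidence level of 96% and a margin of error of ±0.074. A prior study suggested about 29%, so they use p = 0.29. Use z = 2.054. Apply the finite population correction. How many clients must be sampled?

121

Unadjusted: n₀ = 2.054² × 0.29 × 0.71 / 0.074² ≈ 158.63, so n₀ = 159.
Finite population correction with N = 495: n = n₀ / (1 + (n₀−1)/N) = 159 / (1 + 158/495) = 159 / 1.3192 ≈ 120.53.
Rounding up, n = 121.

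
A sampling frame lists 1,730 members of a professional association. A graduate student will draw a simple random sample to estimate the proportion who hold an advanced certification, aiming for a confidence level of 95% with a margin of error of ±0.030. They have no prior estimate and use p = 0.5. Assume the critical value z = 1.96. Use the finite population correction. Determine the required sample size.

661

Unadjusted: n₀ = 1.96² × 0.50 × 0.50 / 0.030² ≈ 1067.11, so n₀ = 1068.
Finite population correction with N = 1,730: n = n₀ / (1 + (n₀−1)/N) = 1068 / (1 + 1067/1730) = 1068 / 1.6168 ≈ 660.58.
Rounding up, n = 661.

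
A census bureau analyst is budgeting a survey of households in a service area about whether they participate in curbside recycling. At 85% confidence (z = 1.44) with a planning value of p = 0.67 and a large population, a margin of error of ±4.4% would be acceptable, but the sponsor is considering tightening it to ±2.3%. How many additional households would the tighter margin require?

630

At ±4.4%: n = 1.44² × 0.2211 / 0.044² ≈ 236.81 → 237.
At ±2.3%: n = 1.44² × 0.2211 / 0.023² ≈ 866.68 → 867.
Additional respondents: 867 − 237 = 630.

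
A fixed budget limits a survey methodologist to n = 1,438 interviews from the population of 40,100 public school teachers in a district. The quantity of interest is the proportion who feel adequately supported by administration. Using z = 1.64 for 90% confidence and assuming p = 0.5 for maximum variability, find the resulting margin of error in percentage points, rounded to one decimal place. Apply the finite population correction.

2.1

Finite-population factor: (N−n)/(N−1) = (40100−1438)/(40100−1) = 0.9642.
SE(p̂) = √[p(1−p)/n · (N−n)/(N−1)] = √[0.2500/1438 × 0.9642] = 0.01295.
E = z × SE = 1.64 × 0.01295 = 0.02123 ≈ 2.1 percentage points.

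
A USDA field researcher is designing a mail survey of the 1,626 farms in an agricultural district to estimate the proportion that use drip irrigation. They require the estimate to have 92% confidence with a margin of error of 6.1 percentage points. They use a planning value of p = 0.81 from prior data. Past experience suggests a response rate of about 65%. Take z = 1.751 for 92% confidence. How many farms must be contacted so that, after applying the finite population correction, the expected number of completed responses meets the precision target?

Completed interviews needed (unadjusted): n₀ = 1.751² × 0.1539 / 0.061² ≈ 126.81 → 127.
FPC for N = 1,626: n = 127 / (1 + 126/1626) = 127 / 1.0775 ≈ 117.87 → 118.
At a 65% response rate, contacts needed = 118 / 0.65 ≈ 181.54 → 182.

182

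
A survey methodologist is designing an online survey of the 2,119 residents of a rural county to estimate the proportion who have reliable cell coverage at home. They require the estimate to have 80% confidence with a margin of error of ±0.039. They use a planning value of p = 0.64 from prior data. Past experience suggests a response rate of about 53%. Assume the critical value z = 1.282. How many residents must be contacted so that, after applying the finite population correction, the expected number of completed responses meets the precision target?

Completed interviews needed (unadjusted): n₀ = 1.282² × 0.2304 / 0.039² ≈ 248.96 → 249.
FPC for N = 2,119: n = 249 / (1 + 248/2119) = 249 / 1.1170 ≈ 222.91 → 223.
At a 53% response rate, contacts needed = 223 / 0.53 ≈ 420.75 → 421.

421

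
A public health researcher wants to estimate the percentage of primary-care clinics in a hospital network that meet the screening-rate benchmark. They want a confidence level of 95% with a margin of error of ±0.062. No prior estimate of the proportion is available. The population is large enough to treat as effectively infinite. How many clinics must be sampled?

For 95% confidence, z = 1.960.
With no prior estimate, use p = 0.5, giving p(1−p) = 0.25.
n = z²·p(1−p)/E² = 1.960² × 0.2500 / 0.062² = 3.8416 × 0.2500 / 0.003844 ≈ 249.84.
Rounding up gives n = 250.

250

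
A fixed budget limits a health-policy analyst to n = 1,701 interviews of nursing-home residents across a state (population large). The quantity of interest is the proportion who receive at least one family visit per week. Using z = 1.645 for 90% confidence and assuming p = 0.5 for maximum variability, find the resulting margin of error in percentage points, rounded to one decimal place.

SE(p̂) = √[p(1−p)/n] = √[0.2500/1701] = 0.01212.
E = z × SE = 1.645 × 0.01212 = 0.01994, or 2.0 percentage points.

2.0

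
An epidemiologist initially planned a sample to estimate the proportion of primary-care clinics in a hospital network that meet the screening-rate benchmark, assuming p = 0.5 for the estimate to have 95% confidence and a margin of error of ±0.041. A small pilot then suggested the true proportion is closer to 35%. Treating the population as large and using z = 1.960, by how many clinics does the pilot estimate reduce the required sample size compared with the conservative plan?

Conservative (p = 0.5): n = 1.960² × 0.25 / 0.041² ≈ 571.33 → 572.
Using p = 0.35: p(1−p) = 0.2275, so n = 1.960² × 0.2275 / 0.041² ≈ 519.91 → 520.
Reduction: 572 − 520 = 52.

52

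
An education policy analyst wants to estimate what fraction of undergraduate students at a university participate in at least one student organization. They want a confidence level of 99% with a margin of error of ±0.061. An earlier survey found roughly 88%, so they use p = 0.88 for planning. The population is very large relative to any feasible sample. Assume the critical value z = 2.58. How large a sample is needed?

With p = 0.88, p(1−p) = 0.1056.
n = z²·p(1−p)/E² = 2.58² × 0.1056 / 0.061² = 6.6564 × 0.1056 / 0.003721 ≈ 188.91.
Rounding up gives n = 189.

189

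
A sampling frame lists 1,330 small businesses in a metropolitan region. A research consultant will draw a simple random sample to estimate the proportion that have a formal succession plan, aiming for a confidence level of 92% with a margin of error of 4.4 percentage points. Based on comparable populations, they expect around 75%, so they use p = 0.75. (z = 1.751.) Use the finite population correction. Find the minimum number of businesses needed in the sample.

Unadjusted: n₀ = 1.751² × 0.75 × 0.25 / 0.044² ≈ 296.94, so n₀ = 297.
Finite population correction with N = 1,330: n = n₀ / (1 + (n₀−1)/N) = 297 / (1 + 296/1330) = 297 / 1.2226 ≈ 242.93.
Rounding up, n = 243.

243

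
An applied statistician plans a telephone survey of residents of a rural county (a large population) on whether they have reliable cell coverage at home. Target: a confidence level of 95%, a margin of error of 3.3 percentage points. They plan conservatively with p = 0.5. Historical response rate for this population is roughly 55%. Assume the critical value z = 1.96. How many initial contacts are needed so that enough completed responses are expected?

Completed interviews needed: n₀ = 1.96² × 0.2500 / 0.033² ≈ 881.91 → 882.
At a 55% response rate, contacts needed = 882 / 0.55 ≈ 1603.64 → 1604.

1604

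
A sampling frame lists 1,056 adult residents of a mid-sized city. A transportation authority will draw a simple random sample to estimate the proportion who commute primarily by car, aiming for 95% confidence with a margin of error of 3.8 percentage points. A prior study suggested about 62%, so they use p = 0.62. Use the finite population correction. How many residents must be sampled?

For 95% confidence, z = 1.96.
Unadjusted: n₀ = 1.96² × 0.62 × 0.38 / 0.038² ≈ 626.79, so n₀ = 627.
Finite population correction with N = 1,056: n = n₀ / (1 + (n₀−1)/N) = 627 / (1 + 626/1056) = 627 / 1.5928 ≈ 393.65.
Rounding up, n = 394.

394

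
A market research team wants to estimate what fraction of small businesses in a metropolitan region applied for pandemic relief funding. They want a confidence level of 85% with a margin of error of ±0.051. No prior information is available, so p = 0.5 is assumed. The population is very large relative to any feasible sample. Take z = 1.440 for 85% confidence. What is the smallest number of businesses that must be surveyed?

With p = 0.5, p(1−p) = 0.25.
n = z²·p(1−p)/E² = 1.440² × 0.2500 / 0.051² = 2.0736 × 0.2500 / 0.002601 ≈ 199.31.
Rounding up gives n = 200.

200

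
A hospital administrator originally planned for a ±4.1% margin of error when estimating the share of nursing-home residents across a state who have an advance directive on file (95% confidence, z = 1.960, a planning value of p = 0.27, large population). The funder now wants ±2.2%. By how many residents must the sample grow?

At ±4.1%: n = 1.960² × 0.1971 / 0.041² ≈ 450.43 → 451.
At ±2.2%: n = 1.960² × 0.1971 / 0.022² ≈ 1564.42 → 1565.
Additional respondents: 1565 − 451 = 1114.

1114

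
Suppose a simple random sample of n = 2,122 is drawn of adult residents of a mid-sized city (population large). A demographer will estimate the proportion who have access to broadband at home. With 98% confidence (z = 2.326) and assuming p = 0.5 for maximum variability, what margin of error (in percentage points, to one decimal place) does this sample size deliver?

2.5

SE(p̂) = √[p(1−p)/n] = √[0.2500/2122] = 0.01085.
E = z × SE = 2.326 × 0.01085 = 0.02525, or 2.5 percentage points.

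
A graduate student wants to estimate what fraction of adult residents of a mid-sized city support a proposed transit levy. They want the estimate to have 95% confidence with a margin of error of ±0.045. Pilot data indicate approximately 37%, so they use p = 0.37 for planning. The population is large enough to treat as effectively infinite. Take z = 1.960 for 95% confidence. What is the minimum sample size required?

With p = 0.37, p(1−p) = 0.2331.
n = z²·p(1−p)/E² = 1.960² × 0.2331 / 0.045² = 3.8416 × 0.2331 / 0.002025 ≈ 442.21.
Rounding up gives n = 443.

443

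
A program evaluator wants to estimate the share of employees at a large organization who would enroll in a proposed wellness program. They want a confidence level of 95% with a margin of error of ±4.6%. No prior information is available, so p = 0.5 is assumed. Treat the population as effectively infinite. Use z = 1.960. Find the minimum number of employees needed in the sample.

454

With p = 0.5, p(1−p) = 0.25.
n = z²·p(1−p)/E² = 1.960² × 0.2500 / 0.046² = 3.8416 × 0.2500 / 0.002116 ≈ 453.88.
Rounding up gives n = 454.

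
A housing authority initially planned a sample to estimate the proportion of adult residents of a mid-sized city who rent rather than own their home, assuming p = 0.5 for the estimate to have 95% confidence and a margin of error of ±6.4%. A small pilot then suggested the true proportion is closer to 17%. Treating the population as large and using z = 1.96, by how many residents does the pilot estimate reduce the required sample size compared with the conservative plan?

102

Conservative (p = 0.5): n = 1.96² × 0.25 / 0.064² ≈ 234.47 → 235.
Using p = 0.17: p(1−p) = 0.1411, so n = 1.96² × 0.1411 / 0.064² ≈ 132.34 → 133.
Reduction: 235 − 133 = 102.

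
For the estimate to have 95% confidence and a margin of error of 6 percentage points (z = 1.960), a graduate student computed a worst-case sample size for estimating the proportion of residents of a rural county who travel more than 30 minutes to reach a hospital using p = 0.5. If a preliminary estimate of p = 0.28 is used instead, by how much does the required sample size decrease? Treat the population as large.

Conservative (p = 0.5): n = 1.960² × 0.25 / 0.060² ≈ 266.78 → 267.
Using p = 0.28: p(1−p) = 0.2016, so n = 1.960² × 0.2016 / 0.060² ≈ 215.13 → 216.
Reduction: 267 − 216 = 51.

51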